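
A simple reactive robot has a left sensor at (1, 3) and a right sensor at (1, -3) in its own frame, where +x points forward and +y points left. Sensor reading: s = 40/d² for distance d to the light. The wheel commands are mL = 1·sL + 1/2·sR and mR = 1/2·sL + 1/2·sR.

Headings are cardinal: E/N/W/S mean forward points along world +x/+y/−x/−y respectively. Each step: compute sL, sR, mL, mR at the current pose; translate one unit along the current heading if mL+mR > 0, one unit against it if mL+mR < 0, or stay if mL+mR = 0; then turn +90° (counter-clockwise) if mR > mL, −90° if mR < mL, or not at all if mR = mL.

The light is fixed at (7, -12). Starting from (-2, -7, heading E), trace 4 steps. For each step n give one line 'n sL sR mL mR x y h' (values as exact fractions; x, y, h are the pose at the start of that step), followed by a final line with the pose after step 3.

n=0: pose=(-2,-7,E); sL=5/16, sR=10/17; mL=165/272, mR=245/544; mL+mR=575/544 → advance +1; mR−mL=-5/32 → turn -1·90°
n=1: pose=(-1,-7,S); sL=40/41, sR=40/137; mL=6300/5617, mR=3560/5617; mL+mR=9860/5617 → advance +1; mR−mL=-20/41 → turn -1·90°
n=2: pose=(-1,-8,W); sL=20/41, sR=4/13; mL=342/533, mR=212/533; mL+mR=554/533 → advance +1; mR−mL=-10/41 → turn -1·90°
n=3: pose=(-2,-8,N); sL=40/169, sR=40/61; mL=5820/10309, mR=4600/10309; mL+mR=10420/10309 → advance +1; mR−mL=-20/169 → turn -1·90°

0 5/16 10/17 165/272 245/544 -2 -7 E
1 40/41 40/137 6300/5617 3560/5617 -1 -7 S
2 20/41 4/13 342/533 212/533 -1 -8 W
3 40/169 40/61 5820/10309 4600/10309 -2 -8 N
final -2 -7 E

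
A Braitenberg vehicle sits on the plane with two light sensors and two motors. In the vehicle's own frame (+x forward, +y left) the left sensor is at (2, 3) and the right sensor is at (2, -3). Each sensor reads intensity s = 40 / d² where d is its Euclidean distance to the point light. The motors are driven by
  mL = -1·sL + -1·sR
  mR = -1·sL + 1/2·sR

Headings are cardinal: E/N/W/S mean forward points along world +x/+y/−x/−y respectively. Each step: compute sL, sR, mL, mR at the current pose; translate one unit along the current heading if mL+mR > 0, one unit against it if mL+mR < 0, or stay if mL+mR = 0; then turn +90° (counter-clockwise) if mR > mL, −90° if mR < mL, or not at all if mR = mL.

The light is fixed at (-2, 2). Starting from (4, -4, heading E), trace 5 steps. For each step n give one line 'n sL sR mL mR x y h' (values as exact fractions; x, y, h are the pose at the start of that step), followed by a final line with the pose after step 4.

n=0: pose=(4,-4,E); sL=40/73, sR=8/29; mL=-1744/2117, mR=-868/2117; mL+mR=-2612/2117 → advance -1; mR−mL=12/29 → turn +1·90°
n=1: pose=(3,-4,N); sL=2, sR=1/2; mL=-5/2, mR=-7/4; mL+mR=-17/4 → advance -1; mR−mL=3/4 → turn +1·90°
n=2: pose=(3,-5,W); sL=40/109, sR=8/5; mL=-1072/545, mR=236/545; mL+mR=-836/545 → advance -1; mR−mL=12/5 → turn +1·90°
n=3: pose=(4,-5,S); sL=20/81, sR=4/9; mL=-56/81, mR=-2/81; mL+mR=-58/81 → advance -1; mR−mL=2/3 → turn +1·90°
n=4: pose=(4,-4,E); sL=40/73, sR=8/29; mL=-1744/2117, mR=-868/2117; mL+mR=-2612/2117 → advance -1; mR−mL=12/29 → turn +1·90°

0 40/73 8/29 -1744/2117 -868/2117 4 -4 E
1 2 1/2 -5/2 -7/4 3 -4 N
2 40/109 8/5 -1072/545 236/545 3 -5 W
3 20/81 4/9 -56/81 -2/81 4 -5 S
4 40/73 8/29 -1744/2117 -868/2117 4 -4 E
final 3 -4 N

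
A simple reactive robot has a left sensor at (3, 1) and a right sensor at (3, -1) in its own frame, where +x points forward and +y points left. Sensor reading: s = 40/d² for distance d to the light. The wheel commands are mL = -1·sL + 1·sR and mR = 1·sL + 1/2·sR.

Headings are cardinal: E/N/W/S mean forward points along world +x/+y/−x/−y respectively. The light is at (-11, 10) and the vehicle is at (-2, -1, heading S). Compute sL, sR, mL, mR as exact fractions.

left sensor world pos  = (-1, -4); dL² = 296
right sensor world pos = (-3, -4); dR² = 260
sL = 40/296 = 5/37
sR = 40/260 = 2/13
mL = -1·sL + 1·sR = 9/481
mR = 1·sL + 1/2·sR = 102/481

5/37 2/13 9/481 102/481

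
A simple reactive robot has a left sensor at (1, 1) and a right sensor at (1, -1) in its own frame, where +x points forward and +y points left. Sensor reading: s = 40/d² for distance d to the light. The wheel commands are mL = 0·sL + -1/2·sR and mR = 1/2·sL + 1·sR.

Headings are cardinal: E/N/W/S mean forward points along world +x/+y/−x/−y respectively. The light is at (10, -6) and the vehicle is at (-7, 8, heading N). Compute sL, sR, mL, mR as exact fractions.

left sensor world pos  = (-8, 9); dL² = 549
right sensor world pos = (-6, 9); dR² = 481
sL = 40/549 = 40/549
sR = 40/481 = 40/481
mL = 0·sL + -1/2·sR = -20/481
mR = 1/2·sL + 1·sR = 31580/264069

40/549 40/481 -20/481 31580/264069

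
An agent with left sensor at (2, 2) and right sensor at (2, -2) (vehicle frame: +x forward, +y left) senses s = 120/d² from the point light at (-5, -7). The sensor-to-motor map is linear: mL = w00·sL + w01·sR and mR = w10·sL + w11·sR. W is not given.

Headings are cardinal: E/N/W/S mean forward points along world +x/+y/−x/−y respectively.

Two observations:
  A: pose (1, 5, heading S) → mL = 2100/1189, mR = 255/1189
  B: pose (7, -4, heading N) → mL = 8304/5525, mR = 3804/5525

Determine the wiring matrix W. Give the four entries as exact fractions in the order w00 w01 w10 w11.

obs A: pose=(1,5,S) → sL=30/41, sR=30/29, mL=2100/1189, mR=255/1189
obs B: pose=(7,-4,N) → sL=24/25, sR=120/221, mL=8304/5525, mR=3804/5525
sensor matrix S = [[30/41, 30/29], [24/25, 120/221]]; det S = -782784/1313845
solve [mL_A; mL_B] = S·[w00; w01] and [mR_A; mR_B] = S·[w10; w11]:
  w00 = 1, w01 = 1, w10 = 1, w11 = -1/2

1 1 1 -1/2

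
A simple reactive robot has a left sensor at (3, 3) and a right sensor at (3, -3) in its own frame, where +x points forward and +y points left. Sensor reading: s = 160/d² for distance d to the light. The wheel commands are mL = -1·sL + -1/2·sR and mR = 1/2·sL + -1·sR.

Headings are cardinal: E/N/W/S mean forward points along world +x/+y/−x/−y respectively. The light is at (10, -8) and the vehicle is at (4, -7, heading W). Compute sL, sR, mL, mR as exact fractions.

32/17 160/97 -4464/1649 -1168/1649

left sensor world pos  = (1, -10); dL² = 85
right sensor world pos = (1, -4); dR² = 97
sL = 160/85 = 32/17
sR = 160/97 = 160/97
mL = -1·sL + -1/2·sR = -4464/1649
mR = 1/2·sL + -1·sR = -1168/1649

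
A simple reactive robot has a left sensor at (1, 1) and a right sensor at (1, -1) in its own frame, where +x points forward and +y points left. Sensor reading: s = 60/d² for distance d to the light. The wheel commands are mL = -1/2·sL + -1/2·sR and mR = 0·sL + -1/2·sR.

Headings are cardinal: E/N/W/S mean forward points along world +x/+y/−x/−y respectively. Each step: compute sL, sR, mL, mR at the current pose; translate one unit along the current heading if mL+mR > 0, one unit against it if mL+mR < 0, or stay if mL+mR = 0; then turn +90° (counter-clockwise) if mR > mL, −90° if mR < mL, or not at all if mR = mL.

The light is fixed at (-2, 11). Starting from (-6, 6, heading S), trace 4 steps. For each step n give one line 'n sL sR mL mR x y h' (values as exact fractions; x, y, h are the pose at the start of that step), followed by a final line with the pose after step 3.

n=0: pose=(-6,6,S); sL=4/3, sR=60/61; mL=-212/183, mR=-30/61; mL+mR=-302/183 → advance -1; mR−mL=2/3 → turn +1·90°
n=1: pose=(-6,7,E); sL=10/3, sR=30/17; mL=-130/51, mR=-15/17; mL+mR=-175/51 → advance -1; mR−mL=5/3 → turn +1·90°
n=2: pose=(-7,7,N); sL=4/3, sR=12/5; mL=-28/15, mR=-6/5; mL+mR=-46/15 → advance -1; mR−mL=2/3 → turn +1·90°
n=3: pose=(-7,6,W); sL=5/6, sR=15/13; mL=-155/156, mR=-15/26; mL+mR=-245/156 → advance -1; mR−mL=5/12 → turn +1·90°

0 4/3 60/61 -212/183 -30/61 -6 6 S
1 10/3 30/17 -130/51 -15/17 -6 7 E
2 4/3 12/5 -28/15 -6/5 -7 7 N
3 5/6 15/13 -155/156 -15/26 -7 6 W
final -6 6 S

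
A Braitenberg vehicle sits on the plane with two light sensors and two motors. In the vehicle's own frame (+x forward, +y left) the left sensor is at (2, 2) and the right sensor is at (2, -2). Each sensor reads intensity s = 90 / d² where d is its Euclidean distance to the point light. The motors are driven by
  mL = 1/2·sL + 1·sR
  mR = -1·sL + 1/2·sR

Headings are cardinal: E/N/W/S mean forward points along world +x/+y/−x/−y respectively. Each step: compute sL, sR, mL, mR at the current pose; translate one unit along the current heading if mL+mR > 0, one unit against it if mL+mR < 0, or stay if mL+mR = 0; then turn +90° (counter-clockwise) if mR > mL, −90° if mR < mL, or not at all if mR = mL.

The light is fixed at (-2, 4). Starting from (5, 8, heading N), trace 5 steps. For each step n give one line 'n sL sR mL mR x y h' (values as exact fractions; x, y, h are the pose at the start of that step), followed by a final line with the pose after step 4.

0 90/61 10/13 1195/793 -865/793 5 8 N
1 9/13 1 35/26 -5/26 5 9 E
2 90/109 2 263/109 19/109 6 9 S
3 9/4 5/4 19/8 -13/8 6 8 W
4 90/61 10/13 1195/793 -865/793 5 8 N
final 5 9 E

n=0: pose=(5,8,N); sL=90/61, sR=10/13; mL=1195/793, mR=-865/793; mL+mR=330/793 → advance +1; mR−mL=-2060/793 → turn -1·90°
n=1: pose=(5,9,E); sL=9/13, sR=1; mL=35/26, mR=-5/26; mL+mR=15/13 → advance +1; mR−mL=-20/13 → turn -1·90°
n=2: pose=(6,9,S); sL=90/109, sR=2; mL=263/109, mR=19/109; mL+mR=282/109 → advance +1; mR−mL=-244/109 → turn -1·90°
n=3: pose=(6,8,W); sL=9/4, sR=5/4; mL=19/8, mR=-13/8; mL+mR=3/4 → advance +1; mR−mL=-4 → turn -1·90°
n=4: pose=(5,8,N); sL=90/61, sR=10/13; mL=1195/793, mR=-865/793; mL+mR=330/793 → advance +1; mR−mL=-2060/793 → turn -1·90°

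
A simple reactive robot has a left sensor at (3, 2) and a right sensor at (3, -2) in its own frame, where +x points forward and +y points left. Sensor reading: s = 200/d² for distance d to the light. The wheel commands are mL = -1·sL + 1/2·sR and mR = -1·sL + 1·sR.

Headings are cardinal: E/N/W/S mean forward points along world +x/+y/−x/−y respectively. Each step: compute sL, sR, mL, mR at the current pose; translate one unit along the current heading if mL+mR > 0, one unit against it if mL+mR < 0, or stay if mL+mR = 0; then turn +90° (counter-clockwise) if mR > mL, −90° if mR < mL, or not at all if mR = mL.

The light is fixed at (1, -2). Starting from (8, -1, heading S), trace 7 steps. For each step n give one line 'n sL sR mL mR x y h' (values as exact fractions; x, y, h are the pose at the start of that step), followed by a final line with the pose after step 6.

0 40/17 200/29 540/493 2240/493 8 -1 S
1 25/13 25/13 -25/26 0 8 -2 E
2 8 200/73 -484/73 -384/73 7 -2 N
3 100/9 20 -10/9 80/9 7 -3 W
4 40/13 8 12/13 64/13 6 -3 S
5 25/8 5/2 -15/8 -5/8 6 -4 E
6 40 200/37 -1380/37 -1280/37 5 -4 N
final 5 -5 W

n=0: pose=(8,-1,S); sL=40/17, sR=200/29; mL=540/493, mR=2240/493; mL+mR=2780/493 → advance +1; mR−mL=100/29 → turn +1·90°
n=1: pose=(8,-2,E); sL=25/13, sR=25/13; mL=-25/26, mR=0; mL+mR=-25/26 → advance -1; mR−mL=25/26 → turn +1·90°
n=2: pose=(7,-2,N); sL=8, sR=200/73; mL=-484/73, mR=-384/73; mL+mR=-868/73 → advance -1; mR−mL=100/73 → turn +1·90°
n=3: pose=(7,-3,W); sL=100/9, sR=20; mL=-10/9, mR=80/9; mL+mR=70/9 → advance +1; mR−mL=10 → turn +1·90°
n=4: pose=(6,-3,S); sL=40/13, sR=8; mL=12/13, mR=64/13; mL+mR=76/13 → advance +1; mR−mL=4 → turn +1·90°
n=5: pose=(6,-4,E); sL=25/8, sR=5/2; mL=-15/8, mR=-5/8; mL+mR=-5/2 → advance -1; mR−mL=5/4 → turn +1·90°
n=6: pose=(5,-4,N); sL=40, sR=200/37; mL=-1380/37, mR=-1280/37; mL+mR=-2660/37 → advance -1; mR−mL=100/37 → turn +1·90°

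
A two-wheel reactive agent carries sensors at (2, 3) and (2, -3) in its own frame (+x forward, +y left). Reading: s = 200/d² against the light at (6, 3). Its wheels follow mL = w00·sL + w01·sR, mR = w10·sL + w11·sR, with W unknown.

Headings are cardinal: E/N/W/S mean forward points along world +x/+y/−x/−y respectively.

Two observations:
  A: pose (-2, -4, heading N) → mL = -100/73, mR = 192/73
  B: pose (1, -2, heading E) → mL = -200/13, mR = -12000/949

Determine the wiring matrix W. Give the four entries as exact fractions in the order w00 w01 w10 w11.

obs A: pose=(-2,-4,N) → sL=100/73, sR=4, mL=-100/73, mR=192/73
obs B: pose=(1,-2,E) → sL=200/13, sR=200/73, mL=-200/13, mR=-12000/949
sensor matrix S = [[100/73, 4], [200/13, 200/73]]; det S = -4003200/69277
solve [mL_A; mL_B] = S·[w00; w01] and [mR_A; mR_B] = S·[w10; w11]:
  w00 = -1, w01 = 0, w10 = -1, w11 = 1

-1 0 -1 1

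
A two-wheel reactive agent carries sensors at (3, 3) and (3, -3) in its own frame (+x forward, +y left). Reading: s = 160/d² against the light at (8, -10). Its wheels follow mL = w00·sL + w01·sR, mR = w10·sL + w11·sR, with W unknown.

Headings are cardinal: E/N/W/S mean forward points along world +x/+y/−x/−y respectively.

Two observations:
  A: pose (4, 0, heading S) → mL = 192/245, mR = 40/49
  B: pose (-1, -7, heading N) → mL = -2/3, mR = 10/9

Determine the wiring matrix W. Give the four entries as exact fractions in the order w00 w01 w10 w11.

1/2 -1/2 0 1/2

obs A: pose=(4,0,S) → sL=16/5, sR=80/49, mL=192/245, mR=40/49
obs B: pose=(-1,-7,N) → sL=8/9, sR=20/9, mL=-2/3, mR=10/9
sensor matrix S = [[16/5, 80/49], [8/9, 20/9]]; det S = 832/147
solve [mL_A; mL_B] = S·[w00; w01] and [mR_A; mR_B] = S·[w10; w11]:
  w00 = 1/2, w01 = -1/2, w10 = 0, w11 = 1/2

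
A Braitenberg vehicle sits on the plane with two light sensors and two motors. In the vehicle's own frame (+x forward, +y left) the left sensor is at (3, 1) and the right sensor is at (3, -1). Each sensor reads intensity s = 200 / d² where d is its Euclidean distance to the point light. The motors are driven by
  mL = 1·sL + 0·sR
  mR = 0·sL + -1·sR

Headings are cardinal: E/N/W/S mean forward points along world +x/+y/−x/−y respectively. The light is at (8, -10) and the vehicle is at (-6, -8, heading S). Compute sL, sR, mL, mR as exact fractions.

20/17 100/113 20/17 -100/113

left sensor world pos  = (-5, -11); dL² = 170
right sensor world pos = (-7, -11); dR² = 226
sL = 200/170 = 20/17
sR = 200/226 = 100/113
mL = 1·sL + 0·sR = 20/17
mR = 0·sL + -1·sR = -100/113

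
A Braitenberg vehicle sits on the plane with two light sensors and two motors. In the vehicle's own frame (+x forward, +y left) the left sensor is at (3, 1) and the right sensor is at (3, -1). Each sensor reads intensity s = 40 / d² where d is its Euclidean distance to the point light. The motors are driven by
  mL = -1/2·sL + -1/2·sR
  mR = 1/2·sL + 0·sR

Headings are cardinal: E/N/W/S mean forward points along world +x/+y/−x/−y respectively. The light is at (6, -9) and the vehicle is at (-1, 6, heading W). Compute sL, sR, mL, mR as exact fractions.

left sensor world pos  = (-4, 5); dL² = 296
right sensor world pos = (-4, 7); dR² = 356
sL = 40/296 = 5/37
sR = 40/356 = 10/89
mL = -1/2·sL + -1/2·sR = -815/6586
mR = 1/2·sL + 0·sR = 5/74

5/37 10/89 -815/6586 5/74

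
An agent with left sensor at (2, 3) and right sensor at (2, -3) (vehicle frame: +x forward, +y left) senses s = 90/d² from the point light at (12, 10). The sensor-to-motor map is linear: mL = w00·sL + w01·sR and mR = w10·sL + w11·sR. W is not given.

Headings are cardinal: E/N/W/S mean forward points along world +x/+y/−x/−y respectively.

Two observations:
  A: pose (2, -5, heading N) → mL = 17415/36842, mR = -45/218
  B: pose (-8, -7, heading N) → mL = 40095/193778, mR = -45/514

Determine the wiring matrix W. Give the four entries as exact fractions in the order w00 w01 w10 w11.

obs A: pose=(2,-5,N) → sL=45/169, sR=45/109, mL=17415/36842, mR=-45/218
obs B: pose=(-8,-7,N) → sL=45/377, sR=45/257, mL=40095/193778, mR=-45/514
sensor matrix S = [[45/169, 45/109], [45/377, 45/257]]; det S = -364500/137291713
solve [mL_A; mL_B] = S·[w00; w01] and [mR_A; mR_B] = S·[w10; w11]:
  w00 = 1, w01 = 1/2, w10 = 0, w11 = -1/2

1 1/2 0 -1/2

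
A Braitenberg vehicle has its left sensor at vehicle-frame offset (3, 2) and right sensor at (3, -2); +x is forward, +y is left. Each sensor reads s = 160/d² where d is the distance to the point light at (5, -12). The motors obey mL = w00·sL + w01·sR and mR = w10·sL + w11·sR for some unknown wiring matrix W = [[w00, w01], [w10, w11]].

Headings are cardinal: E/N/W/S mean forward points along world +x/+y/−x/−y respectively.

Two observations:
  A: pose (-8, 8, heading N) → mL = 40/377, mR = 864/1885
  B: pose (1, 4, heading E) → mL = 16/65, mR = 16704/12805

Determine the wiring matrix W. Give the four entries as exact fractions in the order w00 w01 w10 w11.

obs A: pose=(-8,8,N) → sL=80/377, sR=16/65, mL=40/377, mR=864/1885
obs B: pose=(1,4,E) → sL=32/65, sR=160/197, mL=16/65, mR=16704/12805
sensor matrix S = [[80/377, 16/65], [32/65, 160/197]]; det S = 1234944/24137425
solve [mL_A; mL_B] = S·[w00; w01] and [mR_A; mR_B] = S·[w10; w11]:
  w00 = 1/2, w01 = 0, w10 = 1, w11 = 1

1/2 0 1 1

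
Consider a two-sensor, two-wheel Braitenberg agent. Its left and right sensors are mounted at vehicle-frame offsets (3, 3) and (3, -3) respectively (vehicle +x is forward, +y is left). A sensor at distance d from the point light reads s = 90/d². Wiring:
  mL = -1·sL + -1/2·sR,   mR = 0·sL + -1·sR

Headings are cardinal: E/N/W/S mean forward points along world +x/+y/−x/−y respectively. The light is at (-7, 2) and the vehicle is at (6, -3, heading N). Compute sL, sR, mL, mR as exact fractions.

45/52 9/26 -27/26 -9/26

left sensor world pos  = (3, 0); dL² = 104
right sensor world pos = (9, 0); dR² = 260
sL = 90/104 = 45/52
sR = 90/260 = 9/26
mL = -1·sL + -1/2·sR = -27/26
mR = 0·sL + -1·sR = -9/26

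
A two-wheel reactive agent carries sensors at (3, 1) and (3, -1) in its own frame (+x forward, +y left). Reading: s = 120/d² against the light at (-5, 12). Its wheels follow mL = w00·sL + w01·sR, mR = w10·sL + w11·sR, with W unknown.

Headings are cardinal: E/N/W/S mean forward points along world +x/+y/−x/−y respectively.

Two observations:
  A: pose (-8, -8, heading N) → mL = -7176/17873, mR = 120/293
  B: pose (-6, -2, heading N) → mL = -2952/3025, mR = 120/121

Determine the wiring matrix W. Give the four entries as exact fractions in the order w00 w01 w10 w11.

obs A: pose=(-8,-8,N) → sL=24/61, sR=120/293, mL=-7176/17873, mR=120/293
obs B: pose=(-6,-2,N) → sL=24/25, sR=120/121, mL=-2952/3025, mR=120/121
sensor matrix S = [[24/61, 120/293], [24/25, 120/121]]; det S = -32256/10813165
solve [mL_A; mL_B] = S·[w00; w01] and [mR_A; mR_B] = S·[w10; w11]:
  w00 = -1/2, w01 = -1/2, w10 = 0, w11 = 1

-1/2 -1/2 0 1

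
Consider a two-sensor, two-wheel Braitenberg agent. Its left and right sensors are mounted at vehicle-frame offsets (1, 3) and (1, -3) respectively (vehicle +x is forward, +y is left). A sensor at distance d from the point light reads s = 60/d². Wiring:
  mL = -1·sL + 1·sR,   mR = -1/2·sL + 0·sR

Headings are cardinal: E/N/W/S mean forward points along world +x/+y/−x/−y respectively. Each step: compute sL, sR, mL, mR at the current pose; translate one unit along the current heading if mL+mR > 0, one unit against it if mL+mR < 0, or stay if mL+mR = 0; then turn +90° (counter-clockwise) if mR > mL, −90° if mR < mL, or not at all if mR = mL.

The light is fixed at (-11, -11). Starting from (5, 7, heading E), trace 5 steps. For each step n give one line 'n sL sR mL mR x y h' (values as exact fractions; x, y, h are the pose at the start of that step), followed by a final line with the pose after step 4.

0 6/73 30/257 648/18761 -3/73 5 7 E
1 60/613 60/433 10800/265429 -30/613 4 7 S
2 15/113 3/34 -171/3842 -15/226 4 8 W
3 60/569 60/761 -11520/433009 -30/569 5 8 N
4 6/73 30/257 648/18761 -3/73 5 7 E
final 4 7 S

n=0: pose=(5,7,E); sL=6/73, sR=30/257; mL=648/18761, mR=-3/73; mL+mR=-123/18761 → advance -1; mR−mL=-1419/18761 → turn -1·90°
n=1: pose=(4,7,S); sL=60/613, sR=60/433; mL=10800/265429, mR=-30/613; mL+mR=-2190/265429 → advance -1; mR−mL=-23790/265429 → turn -1·90°
n=2: pose=(4,8,W); sL=15/113, sR=3/34; mL=-171/3842, mR=-15/226; mL+mR=-213/1921 → advance -1; mR−mL=-42/1921 → turn -1·90°
n=3: pose=(5,8,N); sL=60/569, sR=60/761; mL=-11520/433009, mR=-30/569; mL+mR=-34350/433009 → advance -1; mR−mL=-11310/433009 → turn -1·90°
n=4: pose=(5,7,E); sL=6/73, sR=30/257; mL=648/18761, mR=-3/73; mL+mR=-123/18761 → advance -1; mR−mL=-1419/18761 → turn -1·90°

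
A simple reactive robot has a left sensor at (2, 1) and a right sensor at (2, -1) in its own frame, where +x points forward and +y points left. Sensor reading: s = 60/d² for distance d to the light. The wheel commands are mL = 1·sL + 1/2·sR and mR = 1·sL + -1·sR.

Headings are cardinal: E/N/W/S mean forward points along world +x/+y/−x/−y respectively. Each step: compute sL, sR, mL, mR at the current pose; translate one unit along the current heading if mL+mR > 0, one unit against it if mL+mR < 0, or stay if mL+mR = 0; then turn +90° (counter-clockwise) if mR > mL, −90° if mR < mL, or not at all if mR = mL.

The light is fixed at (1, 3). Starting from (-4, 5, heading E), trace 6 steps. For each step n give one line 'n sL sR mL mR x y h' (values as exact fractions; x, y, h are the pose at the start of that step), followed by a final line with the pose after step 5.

n=0: pose=(-4,5,E); sL=10/3, sR=6; mL=19/3, mR=-8/3; mL+mR=11/3 → advance +1; mR−mL=-9 → turn -1·90°
n=1: pose=(-3,5,S); sL=20/3, sR=12/5; mL=118/15, mR=64/15; mL+mR=182/15 → advance +1; mR−mL=-18/5 → turn -1·90°
n=2: pose=(-3,4,W); sL=5/3, sR=3/2; mL=29/12, mR=1/6; mL+mR=31/12 → advance +1; mR−mL=-9/4 → turn -1·90°
n=3: pose=(-4,4,N); sL=4/3, sR=12/5; mL=38/15, mR=-16/15; mL+mR=22/15 → advance +1; mR−mL=-18/5 → turn -1·90°
n=4: pose=(-4,5,E); sL=10/3, sR=6; mL=19/3, mR=-8/3; mL+mR=11/3 → advance +1; mR−mL=-9 → turn -1·90°
n=5: pose=(-3,5,S); sL=20/3, sR=12/5; mL=118/15, mR=64/15; mL+mR=182/15 → advance +1; mR−mL=-18/5 → turn -1·90°

0 10/3 6 19/3 -8/3 -4 5 E
1 20/3 12/5 118/15 64/15 -3 5 S
2 5/3 3/2 29/12 1/6 -3 4 W
3 4/3 12/5 38/15 -16/15 -4 4 N
4 10/3 6 19/3 -8/3 -4 5 E
5 20/3 12/5 118/15 64/15 -3 5 S
final -3 4 W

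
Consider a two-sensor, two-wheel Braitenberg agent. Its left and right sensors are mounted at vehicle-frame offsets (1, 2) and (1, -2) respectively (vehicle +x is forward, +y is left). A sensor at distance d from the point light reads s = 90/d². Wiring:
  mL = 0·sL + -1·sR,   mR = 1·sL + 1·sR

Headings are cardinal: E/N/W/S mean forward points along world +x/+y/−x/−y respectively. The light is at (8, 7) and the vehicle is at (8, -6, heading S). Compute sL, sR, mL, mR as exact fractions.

9/20 9/20 -9/20 9/10

left sensor world pos  = (10, -7); dL² = 200
right sensor world pos = (6, -7); dR² = 200
sL = 90/200 = 9/20
sR = 90/200 = 9/20
mL = 0·sL + -1·sR = -9/20
mR = 1·sL + 1·sR = 9/10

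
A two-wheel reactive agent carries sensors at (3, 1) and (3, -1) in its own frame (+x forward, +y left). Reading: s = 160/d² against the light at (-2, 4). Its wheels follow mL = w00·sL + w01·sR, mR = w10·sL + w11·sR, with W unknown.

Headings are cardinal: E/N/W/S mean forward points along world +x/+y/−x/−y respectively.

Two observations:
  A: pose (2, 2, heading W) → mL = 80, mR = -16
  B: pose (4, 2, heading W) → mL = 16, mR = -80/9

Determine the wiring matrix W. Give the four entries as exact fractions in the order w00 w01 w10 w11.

0 1 -1 0

obs A: pose=(2,2,W) → sL=16, sR=80, mL=80, mR=-16
obs B: pose=(4,2,W) → sL=80/9, sR=16, mL=16, mR=-80/9
sensor matrix S = [[16, 80], [80/9, 16]]; det S = -4096/9
solve [mL_A; mL_B] = S·[w00; w01] and [mR_A; mR_B] = S·[w10; w11]:
  w00 = 0, w01 = 1, w10 = -1, w11 = 0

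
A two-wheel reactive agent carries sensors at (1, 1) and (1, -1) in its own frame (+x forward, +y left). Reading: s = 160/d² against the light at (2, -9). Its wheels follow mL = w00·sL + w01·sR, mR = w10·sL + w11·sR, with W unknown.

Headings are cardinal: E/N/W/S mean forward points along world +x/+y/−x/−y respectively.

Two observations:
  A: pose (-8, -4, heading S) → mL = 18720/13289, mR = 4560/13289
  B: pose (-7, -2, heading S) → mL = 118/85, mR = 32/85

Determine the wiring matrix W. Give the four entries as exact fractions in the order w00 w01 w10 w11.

1/2 1/2 -1/2 1

obs A: pose=(-8,-4,S) → sL=160/97, sR=160/137, mL=18720/13289, mR=4560/13289
obs B: pose=(-7,-2,S) → sL=8/5, sR=20/17, mL=118/85, mR=32/85
sensor matrix S = [[160/97, 160/137], [8/5, 20/17]]; det S = 16256/225913
solve [mL_A; mL_B] = S·[w00; w01] and [mR_A; mR_B] = S·[w10; w11]:
  w00 = 1/2, w01 = 1/2, w10 = -1/2, w11 = 1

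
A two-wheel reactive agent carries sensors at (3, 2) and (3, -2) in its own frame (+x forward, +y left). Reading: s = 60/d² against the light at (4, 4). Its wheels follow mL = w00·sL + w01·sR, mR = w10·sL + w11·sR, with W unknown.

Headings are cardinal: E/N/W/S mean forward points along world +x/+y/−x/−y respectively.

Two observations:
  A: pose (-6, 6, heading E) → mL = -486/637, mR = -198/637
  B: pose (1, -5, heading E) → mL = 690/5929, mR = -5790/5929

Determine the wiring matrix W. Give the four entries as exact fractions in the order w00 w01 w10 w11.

1/2 -1 -1 1/2

obs A: pose=(-6,6,E) → sL=12/13, sR=60/49, mL=-486/637, mR=-198/637
obs B: pose=(1,-5,E) → sL=60/49, sR=60/121, mL=690/5929, mR=-5790/5929
sensor matrix S = [[12/13, 60/49], [60/49, 60/121]]; det S = -3934080/3776773
solve [mL_A; mL_B] = S·[w00; w01] and [mR_A; mR_B] = S·[w10; w11]:
  w00 = 1/2, w01 = -1, w10 = -1, w11 = 1/2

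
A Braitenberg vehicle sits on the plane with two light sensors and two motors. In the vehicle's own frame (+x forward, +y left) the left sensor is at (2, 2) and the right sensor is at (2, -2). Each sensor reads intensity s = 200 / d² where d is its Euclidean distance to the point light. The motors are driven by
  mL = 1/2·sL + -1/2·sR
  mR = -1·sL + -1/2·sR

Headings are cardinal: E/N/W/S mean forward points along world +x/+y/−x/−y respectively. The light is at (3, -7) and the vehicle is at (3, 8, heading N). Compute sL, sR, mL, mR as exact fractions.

200/293 200/293 0 -300/293

left sensor world pos  = (1, 10); dL² = 293
right sensor world pos = (5, 10); dR² = 293
sL = 200/293 = 200/293
sR = 200/293 = 200/293
mL = 1/2·sL + -1/2·sR = 0
mR = -1·sL + -1/2·sR = -300/293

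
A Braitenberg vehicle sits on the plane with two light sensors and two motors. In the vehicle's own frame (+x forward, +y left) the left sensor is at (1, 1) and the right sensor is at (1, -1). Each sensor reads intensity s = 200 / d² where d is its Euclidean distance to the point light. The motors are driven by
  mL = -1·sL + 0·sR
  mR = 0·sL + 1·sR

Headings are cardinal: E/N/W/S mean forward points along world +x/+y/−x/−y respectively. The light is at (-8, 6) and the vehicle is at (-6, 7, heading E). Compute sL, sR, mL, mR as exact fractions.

left sensor world pos  = (-5, 8); dL² = 13
right sensor world pos = (-5, 6); dR² = 9
sL = 200/13 = 200/13
sR = 200/9 = 200/9
mL = -1·sL + 0·sR = -200/13
mR = 0·sL + 1·sR = 200/9

200/13 200/9 -200/13 200/9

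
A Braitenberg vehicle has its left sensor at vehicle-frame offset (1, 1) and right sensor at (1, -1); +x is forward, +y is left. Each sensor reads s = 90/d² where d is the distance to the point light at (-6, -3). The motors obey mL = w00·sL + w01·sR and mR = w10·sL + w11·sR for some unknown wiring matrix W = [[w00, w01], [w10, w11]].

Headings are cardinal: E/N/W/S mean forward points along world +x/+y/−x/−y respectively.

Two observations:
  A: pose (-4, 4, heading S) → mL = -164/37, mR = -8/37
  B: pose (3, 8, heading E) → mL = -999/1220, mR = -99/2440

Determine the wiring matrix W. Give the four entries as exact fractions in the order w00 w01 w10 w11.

obs A: pose=(-4,4,S) → sL=2, sR=90/37, mL=-164/37, mR=-8/37
obs B: pose=(3,8,E) → sL=45/122, sR=9/20, mL=-999/1220, mR=-99/2440
sensor matrix S = [[2, 90/37], [45/122, 9/20]]; det S = 63/22570
solve [mL_A; mL_B] = S·[w00; w01] and [mR_A; mR_B] = S·[w10; w11]:
  w00 = -1, w01 = -1, w10 = 1/2, w11 = -1/2

-1 -1 1/2 -1/2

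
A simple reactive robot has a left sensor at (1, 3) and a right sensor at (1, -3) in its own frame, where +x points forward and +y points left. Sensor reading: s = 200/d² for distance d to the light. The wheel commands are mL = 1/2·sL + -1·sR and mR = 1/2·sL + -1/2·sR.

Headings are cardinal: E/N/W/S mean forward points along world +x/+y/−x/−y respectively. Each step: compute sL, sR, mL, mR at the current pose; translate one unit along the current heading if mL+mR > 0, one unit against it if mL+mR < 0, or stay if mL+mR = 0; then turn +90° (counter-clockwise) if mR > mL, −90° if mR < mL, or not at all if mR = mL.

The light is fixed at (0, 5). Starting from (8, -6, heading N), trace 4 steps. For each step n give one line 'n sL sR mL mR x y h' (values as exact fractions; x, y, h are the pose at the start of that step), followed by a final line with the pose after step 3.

0 8/5 200/221 -116/1105 384/1105 8 -6 N
1 100/109 100/49 -8450/5341 -3000/5341 8 -5 W
2 40/53 200/157 -7460/8321 -2160/8321 9 -5 S
3 25/17 50/61 -175/2074 675/2074 9 -4 E
final 10 -4 N

n=0: pose=(8,-6,N); sL=8/5, sR=200/221; mL=-116/1105, mR=384/1105; mL+mR=268/1105 → advance +1; mR−mL=100/221 → turn +1·90°
n=1: pose=(8,-5,W); sL=100/109, sR=100/49; mL=-8450/5341, mR=-3000/5341; mL+mR=-11450/5341 → advance -1; mR−mL=50/49 → turn +1·90°
n=2: pose=(9,-5,S); sL=40/53, sR=200/157; mL=-7460/8321, mR=-2160/8321; mL+mR=-9620/8321 → advance -1; mR−mL=100/157 → turn +1·90°
n=3: pose=(9,-4,E); sL=25/17, sR=50/61; mL=-175/2074, mR=675/2074; mL+mR=250/1037 → advance +1; mR−mL=25/61 → turn +1·90°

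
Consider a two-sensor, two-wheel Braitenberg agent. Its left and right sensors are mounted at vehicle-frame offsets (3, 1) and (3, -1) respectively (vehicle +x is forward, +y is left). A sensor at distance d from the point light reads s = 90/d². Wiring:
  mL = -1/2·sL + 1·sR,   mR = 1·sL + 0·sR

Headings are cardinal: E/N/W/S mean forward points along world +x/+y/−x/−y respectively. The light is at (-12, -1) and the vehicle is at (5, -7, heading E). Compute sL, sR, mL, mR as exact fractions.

18/85 90/449 3609/38165 18/85

left sensor world pos  = (8, -6); dL² = 425
right sensor world pos = (8, -8); dR² = 449
sL = 90/425 = 18/85
sR = 90/449 = 90/449
mL = -1/2·sL + 1·sR = 3609/38165
mR = 1·sL + 0·sR = 18/85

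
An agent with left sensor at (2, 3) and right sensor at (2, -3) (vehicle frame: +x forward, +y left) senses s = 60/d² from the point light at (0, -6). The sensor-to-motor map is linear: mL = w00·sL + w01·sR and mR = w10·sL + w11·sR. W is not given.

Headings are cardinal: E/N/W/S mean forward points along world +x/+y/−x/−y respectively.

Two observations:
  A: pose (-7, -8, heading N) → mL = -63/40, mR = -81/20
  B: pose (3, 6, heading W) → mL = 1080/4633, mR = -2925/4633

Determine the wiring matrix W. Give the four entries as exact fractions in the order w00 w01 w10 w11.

obs A: pose=(-7,-8,N) → sL=3/5, sR=15/4, mL=-63/40, mR=-81/20
obs B: pose=(3,6,W) → sL=30/41, sR=30/113, mL=1080/4633, mR=-2925/4633
sensor matrix S = [[3/5, 15/4], [30/41, 30/113]]; det S = -23949/9266
solve [mL_A; mL_B] = S·[w00; w01] and [mR_A; mR_B] = S·[w10; w11]:
  w00 = 1/2, w01 = -1/2, w10 = -1/2, w11 = -1

1/2 -1/2 -1/2 -1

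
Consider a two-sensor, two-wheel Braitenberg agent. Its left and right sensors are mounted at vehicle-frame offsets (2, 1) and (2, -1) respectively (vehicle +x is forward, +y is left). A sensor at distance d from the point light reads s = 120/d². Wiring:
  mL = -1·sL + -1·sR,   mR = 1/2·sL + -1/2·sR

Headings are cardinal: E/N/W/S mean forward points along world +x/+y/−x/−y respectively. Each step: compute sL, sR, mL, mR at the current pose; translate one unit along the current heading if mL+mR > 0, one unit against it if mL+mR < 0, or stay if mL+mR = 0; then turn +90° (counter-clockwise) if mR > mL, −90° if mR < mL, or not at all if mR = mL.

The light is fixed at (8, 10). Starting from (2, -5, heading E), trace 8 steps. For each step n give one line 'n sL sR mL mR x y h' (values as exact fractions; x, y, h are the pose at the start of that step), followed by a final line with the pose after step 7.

0 30/53 15/34 -1815/1802 225/3604 2 -5 E
1 120/233 24/41 -10512/9553 -336/9553 1 -5 N
2 12/37 20/51 -1352/1887 -64/1887 1 -6 W
3 120/349 120/373 -86640/130177 1440/130177 2 -6 S
4 30/53 15/34 -1815/1802 225/3604 2 -5 E
5 120/233 24/41 -10512/9553 -336/9553 1 -5 N
6 12/37 20/51 -1352/1887 -64/1887 1 -6 W
7 120/349 120/373 -86640/130177 1440/130177 2 -6 S
final 2 -5 E

n=0: pose=(2,-5,E); sL=30/53, sR=15/34; mL=-1815/1802, mR=225/3604; mL+mR=-3405/3604 → advance -1; mR−mL=3855/3604 → turn +1·90°
n=1: pose=(1,-5,N); sL=120/233, sR=24/41; mL=-10512/9553, mR=-336/9553; mL+mR=-10848/9553 → advance -1; mR−mL=10176/9553 → turn +1·90°
n=2: pose=(1,-6,W); sL=12/37, sR=20/51; mL=-1352/1887, mR=-64/1887; mL+mR=-472/629 → advance -1; mR−mL=1288/1887 → turn +1·90°
n=3: pose=(2,-6,S); sL=120/349, sR=120/373; mL=-86640/130177, mR=1440/130177; mL+mR=-85200/130177 → advance -1; mR−mL=88080/130177 → turn +1·90°
n=4: pose=(2,-5,E); sL=30/53, sR=15/34; mL=-1815/1802, mR=225/3604; mL+mR=-3405/3604 → advance -1; mR−mL=3855/3604 → turn +1·90°
n=5: pose=(1,-5,N); sL=120/233, sR=24/41; mL=-10512/9553, mR=-336/9553; mL+mR=-10848/9553 → advance -1; mR−mL=10176/9553 → turn +1·90°
n=6: pose=(1,-6,W); sL=12/37, sR=20/51; mL=-1352/1887, mR=-64/1887; mL+mR=-472/629 → advance -1; mR−mL=1288/1887 → turn +1·90°
n=7: pose=(2,-6,S); sL=120/349, sR=120/373; mL=-86640/130177, mR=1440/130177; mL+mR=-85200/130177 → advance -1; mR−mL=88080/130177 → turn +1·90°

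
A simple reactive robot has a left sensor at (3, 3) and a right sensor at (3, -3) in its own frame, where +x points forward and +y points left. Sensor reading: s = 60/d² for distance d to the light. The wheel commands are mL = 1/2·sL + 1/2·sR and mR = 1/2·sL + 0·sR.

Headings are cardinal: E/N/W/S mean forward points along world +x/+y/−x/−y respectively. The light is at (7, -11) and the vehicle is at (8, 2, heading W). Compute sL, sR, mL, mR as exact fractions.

left sensor world pos  = (5, -1); dL² = 104
right sensor world pos = (5, 5); dR² = 260
sL = 60/104 = 15/26
sR = 60/260 = 3/13
mL = 1/2·sL + 1/2·sR = 21/52
mR = 1/2·sL + 0·sR = 15/52

15/26 3/13 21/52 15/52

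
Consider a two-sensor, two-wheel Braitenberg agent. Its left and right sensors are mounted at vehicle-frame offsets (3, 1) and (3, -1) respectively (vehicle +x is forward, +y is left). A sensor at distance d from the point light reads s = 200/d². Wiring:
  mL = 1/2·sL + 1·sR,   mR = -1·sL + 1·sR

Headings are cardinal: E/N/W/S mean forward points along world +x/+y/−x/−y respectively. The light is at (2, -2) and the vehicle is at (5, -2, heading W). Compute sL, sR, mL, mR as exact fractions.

200 200 300 0

left sensor world pos  = (2, -3); dL² = 1
right sensor world pos = (2, -1); dR² = 1
sL = 200/1 = 200
sR = 200/1 = 200
mL = 1/2·sL + 1·sR = 300
mR = -1·sL + 1·sR = 0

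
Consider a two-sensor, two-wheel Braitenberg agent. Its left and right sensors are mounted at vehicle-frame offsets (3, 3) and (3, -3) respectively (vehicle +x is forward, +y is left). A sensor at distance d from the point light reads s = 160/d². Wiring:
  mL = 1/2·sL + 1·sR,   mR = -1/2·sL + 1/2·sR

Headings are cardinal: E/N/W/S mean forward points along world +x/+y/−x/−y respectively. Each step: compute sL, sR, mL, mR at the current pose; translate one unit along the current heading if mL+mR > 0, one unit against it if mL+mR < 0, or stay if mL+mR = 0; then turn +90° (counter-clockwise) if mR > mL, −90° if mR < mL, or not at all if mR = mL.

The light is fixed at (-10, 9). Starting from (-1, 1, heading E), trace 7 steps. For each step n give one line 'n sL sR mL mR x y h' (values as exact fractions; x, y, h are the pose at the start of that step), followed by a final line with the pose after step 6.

n=0: pose=(-1,1,E); sL=160/169, sR=32/53; mL=9648/8957, mR=-1536/8957; mL+mR=48/53 → advance +1; mR−mL=-11184/8957 → turn -1·90°
n=1: pose=(0,1,S); sL=16/29, sR=16/17; mL=600/493, mR=96/493; mL+mR=24/17 → advance +1; mR−mL=-504/493 → turn -1·90°
n=2: pose=(0,0,W); sL=160/193, sR=32/17; mL=7536/3281, mR=1728/3281; mL+mR=48/17 → advance +1; mR−mL=-5808/3281 → turn -1·90°
n=3: pose=(-1,0,N); sL=20/9, sR=8/9; mL=2, mR=-2/3; mL+mR=4/3 → advance +1; mR−mL=-8/3 → turn -1·90°
n=4: pose=(-1,1,E); sL=160/169, sR=32/53; mL=9648/8957, mR=-1536/8957; mL+mR=48/53 → advance +1; mR−mL=-11184/8957 → turn -1·90°
n=5: pose=(0,1,S); sL=16/29, sR=16/17; mL=600/493, mR=96/493; mL+mR=24/17 → advance +1; mR−mL=-504/493 → turn -1·90°
n=6: pose=(0,0,W); sL=160/193, sR=32/17; mL=7536/3281, mR=1728/3281; mL+mR=48/17 → advance +1; mR−mL=-5808/3281 → turn -1·90°

0 160/169 32/53 9648/8957 -1536/8957 -1 1 E
1 16/29 16/17 600/493 96/493 0 1 S
2 160/193 32/17 7536/3281 1728/3281 0 0 W
3 20/9 8/9 2 -2/3 -1 0 N
4 160/169 32/53 9648/8957 -1536/8957 -1 1 E
5 16/29 16/17 600/493 96/493 0 1 S
6 160/193 32/17 7536/3281 1728/3281 0 0 W
final -1 0 N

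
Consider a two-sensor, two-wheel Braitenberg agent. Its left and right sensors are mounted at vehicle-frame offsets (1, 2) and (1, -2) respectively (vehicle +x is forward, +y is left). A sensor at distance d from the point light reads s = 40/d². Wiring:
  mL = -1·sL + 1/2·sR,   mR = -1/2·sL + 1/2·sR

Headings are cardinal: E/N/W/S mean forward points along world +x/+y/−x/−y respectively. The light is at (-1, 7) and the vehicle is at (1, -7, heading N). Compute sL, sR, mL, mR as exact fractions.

left sensor world pos  = (-1, -6); dL² = 169
right sensor world pos = (3, -6); dR² = 185
sL = 40/169 = 40/169
sR = 40/185 = 8/37
mL = -1·sL + 1/2·sR = -804/6253
mR = -1/2·sL + 1/2·sR = -64/6253

40/169 8/37 -804/6253 -64/6253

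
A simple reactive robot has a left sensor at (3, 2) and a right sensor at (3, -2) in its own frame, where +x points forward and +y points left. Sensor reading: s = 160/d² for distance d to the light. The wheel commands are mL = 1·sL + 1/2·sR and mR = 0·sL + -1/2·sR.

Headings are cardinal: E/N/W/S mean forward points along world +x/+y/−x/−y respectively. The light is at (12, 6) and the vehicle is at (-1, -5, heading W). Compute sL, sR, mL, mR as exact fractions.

32/85 160/337 17584/28645 -80/337

left sensor world pos  = (-4, -7); dL² = 425
right sensor world pos = (-4, -3); dR² = 337
sL = 160/425 = 32/85
sR = 160/337 = 160/337
mL = 1·sL + 1/2·sR = 17584/28645
mR = 0·sL + -1/2·sR = -80/337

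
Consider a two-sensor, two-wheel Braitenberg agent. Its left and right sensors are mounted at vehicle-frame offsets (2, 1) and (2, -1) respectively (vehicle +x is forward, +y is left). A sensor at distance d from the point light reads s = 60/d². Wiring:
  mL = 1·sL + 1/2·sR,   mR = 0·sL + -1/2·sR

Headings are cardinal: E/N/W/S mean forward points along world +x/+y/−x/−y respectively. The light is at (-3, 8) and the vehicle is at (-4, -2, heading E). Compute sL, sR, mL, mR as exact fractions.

left sensor world pos  = (-2, -1); dL² = 82
right sensor world pos = (-2, -3); dR² = 122
sL = 60/82 = 30/41
sR = 60/122 = 30/61
mL = 1·sL + 1/2·sR = 2445/2501
mR = 0·sL + -1/2·sR = -15/61

30/41 30/61 2445/2501 -15/61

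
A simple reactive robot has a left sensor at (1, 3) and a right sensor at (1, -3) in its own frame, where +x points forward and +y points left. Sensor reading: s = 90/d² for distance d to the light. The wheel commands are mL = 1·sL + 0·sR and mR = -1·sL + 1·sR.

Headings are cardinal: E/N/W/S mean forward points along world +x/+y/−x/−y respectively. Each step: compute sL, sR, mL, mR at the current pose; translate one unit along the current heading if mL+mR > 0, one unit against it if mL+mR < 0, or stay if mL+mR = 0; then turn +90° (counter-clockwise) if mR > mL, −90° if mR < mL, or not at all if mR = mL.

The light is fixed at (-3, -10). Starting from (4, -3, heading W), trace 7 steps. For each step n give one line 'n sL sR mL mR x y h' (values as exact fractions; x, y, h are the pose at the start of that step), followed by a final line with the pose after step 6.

0 45/26 45/68 45/26 -945/884 4 -3 W
1 90/73 18/29 90/73 -1296/2117 3 -3 N
2 9/17 45/37 9/17 432/629 3 -2 E
3 90/97 90/181 90/97 -7560/17557 4 -2 N
4 45/104 9/10 45/104 243/520 4 -1 E
5 18/25 90/221 18/25 -1728/5525 5 -1 N
6 9/25 9/13 9/25 108/325 5 0 E
final 6 0 S

n=0: pose=(4,-3,W); sL=45/26, sR=45/68; mL=45/26, mR=-945/884; mL+mR=45/68 → advance +1; mR−mL=-2475/884 → turn -1·90°
n=1: pose=(3,-3,N); sL=90/73, sR=18/29; mL=90/73, mR=-1296/2117; mL+mR=18/29 → advance +1; mR−mL=-3906/2117 → turn -1·90°
n=2: pose=(3,-2,E); sL=9/17, sR=45/37; mL=9/17, mR=432/629; mL+mR=45/37 → advance +1; mR−mL=99/629 → turn +1·90°
n=3: pose=(4,-2,N); sL=90/97, sR=90/181; mL=90/97, mR=-7560/17557; mL+mR=90/181 → advance +1; mR−mL=-23850/17557 → turn -1·90°
n=4: pose=(4,-1,E); sL=45/104, sR=9/10; mL=45/104, mR=243/520; mL+mR=9/10 → advance +1; mR−mL=9/260 → turn +1·90°
n=5: pose=(5,-1,N); sL=18/25, sR=90/221; mL=18/25, mR=-1728/5525; mL+mR=90/221 → advance +1; mR−mL=-5706/5525 → turn -1·90°
n=6: pose=(5,0,E); sL=9/25, sR=9/13; mL=9/25, mR=108/325; mL+mR=9/13 → advance +1; mR−mL=-9/325 → turn -1·90°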